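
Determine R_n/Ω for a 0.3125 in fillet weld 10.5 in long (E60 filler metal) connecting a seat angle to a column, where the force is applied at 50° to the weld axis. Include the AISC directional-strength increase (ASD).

E60XX → F_EXX = 60 ksi.
t_e = 0.707 × 0.3125 = 0.2209 in; A_we = 0.2209 × 10.5 = 2.32 in².
Directional factor: 1.0 + 0.5 sin^1.5(50°) = 1.335.
F_nw = 0.6 × 60 × 1.335 = 48.07 ksi.
R_n/Ω = (48.07 × 2.32) / 2.0 = 55.76 kip.

R_n/Ω ≈ 55.8 kip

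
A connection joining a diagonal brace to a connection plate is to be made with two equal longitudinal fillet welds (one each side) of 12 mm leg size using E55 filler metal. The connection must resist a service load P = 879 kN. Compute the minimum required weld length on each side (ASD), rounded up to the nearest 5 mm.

L = 315 mm on each side

E55XX → F_EXX = 550 MPa.
Throat t_e = 0.707 × 12 = 8.484 mm.
r_n/Ω = (0.6 × 550 × 8.484) / 2.0 = 1400 N/mm = 1.4 kN/mm.
L_req = P / (r_n/Ω) = 879 / 1.4 = 627.9 mm total.
Per side: 627.9 / 2 = 314 mm.
Round up → use L = 315 mm on each side.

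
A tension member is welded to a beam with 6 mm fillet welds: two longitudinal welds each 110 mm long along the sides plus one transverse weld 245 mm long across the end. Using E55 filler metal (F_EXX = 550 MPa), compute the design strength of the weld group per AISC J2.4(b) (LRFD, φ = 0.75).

φR_n ≈ 582 kN

t_e = 0.707 × 6 = 4.242 mm.
R_nwl = 0.6 × 550 × 4.242 × 220 × 10⁻³ = 308 kN (longitudinal, 2 welds).
R_nwt = 0.6 × 550 × 4.242 × 245 × 10⁻³ = 343 kN (transverse, base value).
(i) R_nwl + R_nwt = 650.9 kN; (ii) 0.85 R_nwl + 1.5 R_nwt = 776.2 kN.
R_n = max = 776.2 kN [governs: (ii)]; φR_n = 582.2 kN.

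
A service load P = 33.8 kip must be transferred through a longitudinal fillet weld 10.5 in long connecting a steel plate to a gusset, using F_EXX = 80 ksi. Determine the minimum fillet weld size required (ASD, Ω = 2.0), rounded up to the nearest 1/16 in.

w = 1/4 in

Total weld length L = 10.5 in.
Required throat t_e = P × Ω / (0.6 F_EXX × L) = 33.8 × 2.0 / (0.6 × 80 × 10.5) = 0.1341 in.
Required leg w = t_e / 0.707 = 0.1897 in → use 1/4 in.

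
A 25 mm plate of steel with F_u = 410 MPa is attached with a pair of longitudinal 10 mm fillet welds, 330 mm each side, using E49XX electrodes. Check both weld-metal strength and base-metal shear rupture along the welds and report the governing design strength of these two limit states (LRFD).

φR_n ≈ 1030 kN (weld metal governs)

E49XX → F_EXX = 490 MPa.
t_e = 0.707 × 10 = 7.07 mm; L = 660 mm.
Weld metal: φR_n = 0.75 × 0.6 × 490 × 7.07 × 660 × 10⁻³ = 1029 kN.
Base metal (shear rupture): φR_n = 0.75 × 0.6 × 410 × 25 × 660 × 10⁻³ = 3044 kN.
Governing: weld metal.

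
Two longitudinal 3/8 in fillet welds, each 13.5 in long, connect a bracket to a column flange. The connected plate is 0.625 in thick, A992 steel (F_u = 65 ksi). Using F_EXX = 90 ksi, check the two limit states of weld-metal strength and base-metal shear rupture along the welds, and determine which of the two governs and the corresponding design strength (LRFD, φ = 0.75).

t_e = 0.707 × 0.375 = 0.2651 in; L = 27 in.
Weld metal: φR_n = 0.75 × 0.6 × 90 × 0.2651 × 27 = 289.9 kip.
Base metal (shear rupture): φR_n = 0.75 × 0.6 × 65 × 0.625 × 27 = 493.6 kip.
Governing: weld metal.

φR_n ≈ 290 kip (weld metal governs)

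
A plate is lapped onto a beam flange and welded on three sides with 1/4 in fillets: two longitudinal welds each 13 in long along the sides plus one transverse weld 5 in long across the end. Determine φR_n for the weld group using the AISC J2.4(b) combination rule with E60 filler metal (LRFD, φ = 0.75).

φR_n ≈ 148 kip

E60XX → F_EXX = 60 ksi.
t_e = 0.707 × 0.25 = 0.1767 in.
R_nwl = 0.6 × 60 × 0.1767 × 26 = 165.4 kip (longitudinal, 2 welds).
R_nwt = 0.6 × 60 × 0.1767 × 5 = 31.81 kip (transverse, base value).
(i) R_nwl + R_nwt = 197.3 kip; (ii) 0.85 R_nwl + 1.5 R_nwt = 188.3 kip.
R_n = max = 197.3 kip [governs: (i)]; φR_n = 147.9 kip.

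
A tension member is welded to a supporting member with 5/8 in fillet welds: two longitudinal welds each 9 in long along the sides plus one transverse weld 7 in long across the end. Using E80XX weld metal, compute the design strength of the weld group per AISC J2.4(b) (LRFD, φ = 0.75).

φR_n ≈ 410 kips

E80XX → F_EXX = 80 ksi.
t_e = 0.707 × 0.625 = 0.4419 in.
R_nwl = 0.6 × 80 × 0.4419 × 18 = 381.8 kips (longitudinal, 2 welds).
R_nwt = 0.6 × 80 × 0.4419 × 7 = 148.5 kips (transverse, base value).
(i) R_nwl + R_nwt = 530.2 kips; (ii) 0.85 R_nwl + 1.5 R_nwt = 547.2 kips.
R_n = max = 547.2 kips [governs: (ii)]; φR_n = 410.4 kips.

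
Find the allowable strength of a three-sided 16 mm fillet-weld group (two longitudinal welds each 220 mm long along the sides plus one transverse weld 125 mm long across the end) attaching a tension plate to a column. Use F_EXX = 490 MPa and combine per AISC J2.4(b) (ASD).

t_e = 0.707 × 16 = 11.31 mm.
R_nwl = 0.6 × 490 × 11.31 × 440 × 10⁻³ = 1463 kN (longitudinal, 2 welds).
R_nwt = 0.6 × 490 × 11.31 × 125 × 10⁻³ = 415.7 kN (transverse, base value).
(i) R_nwl + R_nwt = 1879 kN; (ii) 0.85 R_nwl + 1.5 R_nwt = 1867 kN.
R_n = max = 1879 kN [governs: (i)]; R_n/Ω = 939.5 kN.

R_n/Ω ≈ 940 kN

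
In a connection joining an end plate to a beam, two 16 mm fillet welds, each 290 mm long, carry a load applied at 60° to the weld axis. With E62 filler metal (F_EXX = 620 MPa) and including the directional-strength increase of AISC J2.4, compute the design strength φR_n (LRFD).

φR_n ≈ 2570 kN

t_e = 0.707 × 16 = 11.31 mm; A_we = 11.31 × 580 = 6561 mm².
Directional factor: 1.0 + 0.5 sin^1.5(60°) = 1.403.
F_nw = 0.6 × 620 × 1.403 = 521.9 MPa.
φR_n = 0.75 × 521.9 × 6561 × 10⁻³ = 2568 kN.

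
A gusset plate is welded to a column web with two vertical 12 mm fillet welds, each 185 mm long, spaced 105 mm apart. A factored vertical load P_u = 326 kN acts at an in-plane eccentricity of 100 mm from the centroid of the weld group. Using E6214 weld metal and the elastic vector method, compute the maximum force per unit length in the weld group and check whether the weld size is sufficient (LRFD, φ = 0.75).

E62XX → F_EXX = 620 MPa.
Total weld length L_w = 370 mm. Treat welds as unit-width lines.
Polar moment about centroid: J = 2[d³/12 + d(b/2)²] = 2[185³/12 + 185×52.5²] = 2075000 mm³.
Direct shear f_v = P/L_w = 326×10³ / 370 = 881.1 N/mm (vertical).
Torsion M = P·e = 326×10³ × 100 = 32600000 N·mm.
Critical point at (x, y) = (52.5, 92.5) from centroid. f_tx = M·y/J = 1453 N/mm; f_ty = M·x/J = 824.8 N/mm.
Resultant f_max = √[f_tx² + (f_v + f_ty)²] = √[1453² + (881.1 + 824.8)²] = 2241 N/mm.
Capacity per unit length: φr_n = 0.75 × 0.6 × 620 × (0.707 × 12) = 2367 N/mm.
2241 ≤ 2367 → adequate.

f_max ≈ 2240 N/mm; adequate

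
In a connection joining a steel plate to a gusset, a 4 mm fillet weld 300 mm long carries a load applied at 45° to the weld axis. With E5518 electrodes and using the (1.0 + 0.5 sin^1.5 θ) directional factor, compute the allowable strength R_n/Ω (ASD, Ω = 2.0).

E55XX → F_EXX = 550 MPa.
t_e = 0.707 × 4 = 2.828 mm; A_we = 2.828 × 300 = 848.4 mm².
Directional factor: 1.0 + 0.5 sin^1.5(45°) = 1.297.
F_nw = 0.6 × 550 × 1.297 = 428.1 MPa.
R_n/Ω = (428.1 × 848.4) / 2.0 × 10⁻³ = 181.6 kN.

R_n/Ω ≈ 182 kN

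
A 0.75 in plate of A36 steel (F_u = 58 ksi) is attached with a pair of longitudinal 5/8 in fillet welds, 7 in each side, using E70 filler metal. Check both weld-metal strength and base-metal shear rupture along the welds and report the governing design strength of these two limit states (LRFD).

E70XX → F_EXX = 70 ksi.
t_e = 0.707 × 0.625 = 0.4419 in; L = 14 in.
Weld metal: φR_n = 0.75 × 0.6 × 70 × 0.4419 × 14 = 194.9 kips.
Base metal (shear rupture): φR_n = 0.75 × 0.6 × 58 × 0.75 × 14 = 274 kips.
Governing: weld metal.

φR_n ≈ 195 kips (weld metal governs)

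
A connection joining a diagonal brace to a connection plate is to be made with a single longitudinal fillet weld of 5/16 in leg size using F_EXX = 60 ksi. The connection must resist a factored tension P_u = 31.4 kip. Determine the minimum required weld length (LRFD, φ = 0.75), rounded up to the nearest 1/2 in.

L = 5.5 in

Throat t_e = 0.707 × 0.3125 = 0.2209 in.
φr_n = 0.75 × 0.6 × 60 × 0.2209 = 5.965 kip/in.
L_req = P_u / φr_n = 31.4 / 5.965 = 5.264 in total.
Round up → use L = 5.5 in.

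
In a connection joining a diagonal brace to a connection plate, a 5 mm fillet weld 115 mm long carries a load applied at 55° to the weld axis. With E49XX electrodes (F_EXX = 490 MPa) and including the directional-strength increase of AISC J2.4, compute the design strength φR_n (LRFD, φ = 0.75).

φR_n ≈ 123 kN

t_e = 0.707 × 5 = 3.535 mm; A_we = 3.535 × 115 = 406.5 mm².
Directional factor: 1.0 + 0.5 sin^1.5(55°) = 1.371.
F_nw = 0.6 × 490 × 1.371 = 403 MPa.
φR_n = 0.75 × 403 × 406.5 × 10⁻³ = 122.9 kN.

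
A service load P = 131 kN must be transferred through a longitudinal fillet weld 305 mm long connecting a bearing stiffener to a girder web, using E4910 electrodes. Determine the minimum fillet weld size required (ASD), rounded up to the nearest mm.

w = 5 mm

E49XX → F_EXX = 490 MPa.
Total weld length L = 305 mm.
Required throat t_e = P × Ω / (0.6 F_EXX × L) = 131 × 2.0 / (0.6 × 490 × 305 × 10⁻³) = 2.922 mm.
Required leg w = t_e / 0.707 = 4.133 mm → use 5 mm.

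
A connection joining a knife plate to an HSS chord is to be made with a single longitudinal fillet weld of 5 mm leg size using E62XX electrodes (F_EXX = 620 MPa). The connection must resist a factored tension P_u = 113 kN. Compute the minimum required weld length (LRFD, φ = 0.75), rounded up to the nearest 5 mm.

L = 115 mm

Throat t_e = 0.707 × 5 = 3.535 mm.
φr_n = 0.75 × 0.6 × 620 × 3.535 × 10⁻³ = 0.9863 kN/mm.
L_req = P_u / φr_n = 113 / 0.9863 = 114.6 mm total.
Round up → use L = 115 mm.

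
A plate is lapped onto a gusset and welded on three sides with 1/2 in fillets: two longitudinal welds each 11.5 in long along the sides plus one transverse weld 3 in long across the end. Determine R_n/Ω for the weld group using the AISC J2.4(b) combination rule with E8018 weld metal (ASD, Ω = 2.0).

R_n/Ω ≈ 221 kips

E80XX → F_EXX = 80 ksi.
t_e = 0.707 × 0.5 = 0.3535 in.
R_nwl = 0.6 × 80 × 0.3535 × 23 = 390.3 kips (longitudinal, 2 welds).
R_nwt = 0.6 × 80 × 0.3535 × 3 = 50.9 kips (transverse, base value).
(i) R_nwl + R_nwt = 441.2 kips; (ii) 0.85 R_nwl + 1.5 R_nwt = 408.1 kips.
R_n = max = 441.2 kips [governs: (i)]; R_n/Ω = 220.6 kips.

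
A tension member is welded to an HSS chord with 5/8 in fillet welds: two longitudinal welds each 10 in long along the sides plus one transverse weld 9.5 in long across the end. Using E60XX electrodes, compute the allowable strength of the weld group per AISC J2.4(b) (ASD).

E60XX → F_EXX = 60 ksi.
t_e = 0.707 × 0.625 = 0.4419 in.
R_nwl = 0.6 × 60 × 0.4419 × 20 = 318.1 kips (longitudinal, 2 welds).
R_nwt = 0.6 × 60 × 0.4419 × 9.5 = 151.1 kips (transverse, base value).
(i) R_nwl + R_nwt = 469.3 kips; (ii) 0.85 R_nwl + 1.5 R_nwt = 497.1 kips.
R_n = max = 497.1 kips [governs: (ii)]; R_n/Ω = 248.6 kips.

R_n/Ω ≈ 249 kips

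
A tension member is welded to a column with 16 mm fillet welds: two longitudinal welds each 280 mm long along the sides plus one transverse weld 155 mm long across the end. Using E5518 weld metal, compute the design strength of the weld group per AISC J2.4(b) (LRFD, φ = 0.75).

E55XX → F_EXX = 550 MPa.
t_e = 0.707 × 16 = 11.31 mm.
R_nwl = 0.6 × 550 × 11.31 × 560 × 10⁻³ = 2090 kN (longitudinal, 2 welds).
R_nwt = 0.6 × 550 × 11.31 × 155 × 10⁻³ = 578.6 kN (transverse, base value).
(i) R_nwl + R_nwt = 2669 kN; (ii) 0.85 R_nwl + 1.5 R_nwt = 2645 kN.
R_n = max = 2669 kN [governs: (i)]; φR_n = 2002 kN.

φR_n ≈ 2000 kN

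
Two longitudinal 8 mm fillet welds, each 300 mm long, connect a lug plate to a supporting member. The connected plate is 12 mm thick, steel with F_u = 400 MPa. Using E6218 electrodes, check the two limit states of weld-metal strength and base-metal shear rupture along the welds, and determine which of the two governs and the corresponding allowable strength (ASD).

E62XX → F_EXX = 620 MPa.
t_e = 0.707 × 8 = 5.656 mm; L = 600 mm.
Weld metal: R_n/Ω = (1/2.0) × 0.6 × 620 × 5.656 × 600 × 10⁻³ = 631.2 kN.
Base metal (shear rupture): R_n/Ω = (1/2.0) × 0.6 × 400 × 12 × 600 × 10⁻³ = 864 kN.
Governing: weld metal.

R_n/Ω ≈ 631 kN (weld metal governs)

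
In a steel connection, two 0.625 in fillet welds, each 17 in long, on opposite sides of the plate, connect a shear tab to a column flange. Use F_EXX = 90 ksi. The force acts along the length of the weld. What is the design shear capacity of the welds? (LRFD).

Effective throat t_e = 0.707 × 0.625 = 0.4419 in.
Total length L = 34 in; A_we = 0.4419 × 34 = 15.02 in².
F_nw = 0.6 F_EXX = 0.6 × 90 = 54 ksi.
φR_n = 0.75 × 54 × 15.02 = 608.5 kips.

φR_n ≈ 608 kips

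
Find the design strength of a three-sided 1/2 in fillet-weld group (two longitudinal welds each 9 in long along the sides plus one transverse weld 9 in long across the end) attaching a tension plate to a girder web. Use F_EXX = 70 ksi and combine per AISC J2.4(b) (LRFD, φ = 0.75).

φR_n ≈ 321 kip

t_e = 0.707 × 0.5 = 0.3535 in.
R_nwl = 0.6 × 70 × 0.3535 × 18 = 267.2 kip (longitudinal, 2 welds).
R_nwt = 0.6 × 70 × 0.3535 × 9 = 133.6 kip (transverse, base value).
(i) R_nwl + R_nwt = 400.9 kip; (ii) 0.85 R_nwl + 1.5 R_nwt = 427.6 kip.
R_n = max = 427.6 kip [governs: (ii)]; φR_n = 320.7 kip.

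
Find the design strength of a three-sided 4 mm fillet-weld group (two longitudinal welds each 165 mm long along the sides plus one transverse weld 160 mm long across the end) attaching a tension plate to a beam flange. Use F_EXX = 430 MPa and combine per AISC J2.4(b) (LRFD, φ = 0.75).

t_e = 0.707 × 4 = 2.828 mm.
R_nwl = 0.6 × 430 × 2.828 × 330 × 10⁻³ = 240.8 kN (longitudinal, 2 welds).
R_nwt = 0.6 × 430 × 2.828 × 160 × 10⁻³ = 116.7 kN (transverse, base value).
(i) R_nwl + R_nwt = 357.5 kN; (ii) 0.85 R_nwl + 1.5 R_nwt = 379.8 kN.
R_n = max = 379.8 kN [governs: (ii)]; φR_n = 284.8 kN.

φR_n ≈ 285 kN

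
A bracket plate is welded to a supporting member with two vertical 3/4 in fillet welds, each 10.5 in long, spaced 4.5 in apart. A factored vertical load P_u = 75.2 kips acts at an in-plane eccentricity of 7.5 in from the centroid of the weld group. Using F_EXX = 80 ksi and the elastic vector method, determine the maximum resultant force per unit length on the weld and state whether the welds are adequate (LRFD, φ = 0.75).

f_max ≈ 12.6 kip/in; adequate

Total weld length L_w = 21 in. Treat welds as unit-width lines.
Polar moment about centroid: J = 2[d³/12 + d(b/2)²] = 2[10.5³/12 + 10.5×2.25²] = 299.2 in³.
Direct shear f_v = P/L_w = 75.2 / 21 = 3.581 kip/in (vertical).
Torsion M = P·e = 75.2 × 7.5 = 564 kip·in.
Critical point at (x, y) = (2.25, 5.25) from centroid. f_tx = M·y/J = 9.895 kip/in; f_ty = M·x/J = 4.241 kip/in.
Resultant f_max = √[f_tx² + (f_v + f_ty)²] = √[9.895² + (3.581 + 4.241)²] = 12.61 kip/in.
Capacity per unit length: φr_n = 0.75 × 0.6 × 80 × (0.707 × 0.75) = 19.09 kip/in.
12.61 ≤ 19.09 → adequate.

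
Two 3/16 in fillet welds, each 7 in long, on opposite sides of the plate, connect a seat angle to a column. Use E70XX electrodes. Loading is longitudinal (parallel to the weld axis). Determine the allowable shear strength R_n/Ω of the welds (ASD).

E70XX → F_EXX = 70 ksi.
Effective throat t_e = 0.707 × 0.1875 = 0.1326 in.
Total length L = 14 in; A_we = 0.1326 × 14 = 1.856 in².
F_nw = 0.6 F_EXX = 0.6 × 70 = 42 ksi.
R_n = 42 × 1.856 = 77.95 kips; R_n/Ω = 77.95/2.0 = 38.97 kips.

R_n/Ω ≈ 39 kips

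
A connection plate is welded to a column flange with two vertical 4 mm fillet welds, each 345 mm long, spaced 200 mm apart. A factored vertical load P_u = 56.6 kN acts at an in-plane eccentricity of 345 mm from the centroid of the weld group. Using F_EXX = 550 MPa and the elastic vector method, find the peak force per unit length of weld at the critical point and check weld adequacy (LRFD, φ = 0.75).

Total weld length L_w = 690 mm. Treat welds as unit-width lines.
Polar moment about centroid: J = 2[d³/12 + d(b/2)²] = 2[345³/12 + 345×100²] = 13740000 mm³.
Direct shear f_v = P/L_w = 56.6×10³ / 690 = 82.03 N/mm (vertical).
Torsion M = P·e = 56.6×10³ × 345 = 19527000 N·mm.
Critical point at (x, y) = (100, 172.5) from centroid. f_tx = M·y/J = 245.1 N/mm; f_ty = M·x/J = 142.1 N/mm.
Resultant f_max = √[f_tx² + (f_v + f_ty)²] = √[245.1² + (82.03 + 142.1)²] = 332.1 N/mm.
Capacity per unit length: φr_n = 0.75 × 0.6 × 550 × (0.707 × 4) = 699.9 N/mm.
332.1 ≤ 699.9 → adequate.

f_max ≈ 332 N/mm; adequate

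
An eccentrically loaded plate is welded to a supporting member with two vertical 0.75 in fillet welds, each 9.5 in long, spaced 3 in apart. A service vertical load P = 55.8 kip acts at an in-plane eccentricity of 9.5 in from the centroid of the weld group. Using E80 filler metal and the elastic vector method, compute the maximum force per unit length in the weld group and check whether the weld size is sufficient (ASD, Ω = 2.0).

E80XX → F_EXX = 80 ksi.
Total weld length L_w = 19 in. Treat welds as unit-width lines.
Polar moment about centroid: J = 2[d³/12 + d(b/2)²] = 2[9.5³/12 + 9.5×1.5²] = 185.6 in³.
Direct shear f_v = P/L_w = 55.8 / 19 = 2.937 kip/in (vertical).
Torsion M = P·e = 55.8 × 9.5 = 530.1 kip·in.
Critical point at (x, y) = (1.5, 4.75) from centroid. f_tx = M·y/J = 13.56 kip/in; f_ty = M·x/J = 4.283 kip/in.
Resultant f_max = √[f_tx² + (f_v + f_ty)²] = √[13.56² + (2.937 + 4.283)²] = 15.37 kip/in.
Capacity per unit length: r_n/Ω = (1/2.0) × 0.6 × 80 × (0.707 × 0.75) = 12.73 kip/in.
15.37 > 12.73 → NOT adequate.

f_max ≈ 15.4 kip/in; NOT adequate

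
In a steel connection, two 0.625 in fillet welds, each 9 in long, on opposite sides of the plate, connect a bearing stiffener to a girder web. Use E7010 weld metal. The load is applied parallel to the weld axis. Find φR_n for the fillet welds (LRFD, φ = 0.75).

φR_n ≈ 251 kip

E70XX → F_EXX = 70 ksi.
Effective throat t_e = 0.707 × 0.625 = 0.4419 in.
Total length L = 18 in; A_we = 0.4419 × 18 = 7.954 in².
F_nw = 0.6 F_EXX = 0.6 × 70 = 42 ksi.
φR_n = 0.75 × 42 × 7.954 = 250.5 kip.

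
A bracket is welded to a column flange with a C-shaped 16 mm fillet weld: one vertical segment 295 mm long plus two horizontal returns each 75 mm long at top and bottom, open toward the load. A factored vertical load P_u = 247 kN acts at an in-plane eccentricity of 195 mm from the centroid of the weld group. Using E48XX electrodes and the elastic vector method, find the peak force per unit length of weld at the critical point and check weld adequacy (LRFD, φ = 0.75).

E48XX → F_EXX = 480 MPa.
Total weld length L_w = 445 mm. Treat welds as unit-width lines.
Centroid: x̄ = 2×75×37.5 / 445 = 12.64 mm from the vertical weld.
Polar moment about centroid: J = I_x + I_y = [295³/12 + 2×75×147.5²] + [295×12.64² + 2(75³/12 + 75×24.86²)] = 5613000 mm³.
Direct shear f_v = P/L_w = 247×10³ / 445 = 555.1 N/mm (vertical).
Torsion M = P·e = 247×10³ × 195 = 48165000 N·mm.
Critical point at (x, y) = (62.36, 147.5) from centroid. f_tx = M·y/J = 1266 N/mm; f_ty = M·x/J = 535.1 N/mm.
Resultant f_max = √[f_tx² + (f_v + f_ty)²] = √[1266² + (555.1 + 535.1)²] = 1670 N/mm.
Capacity per unit length: φr_n = 0.75 × 0.6 × 480 × (0.707 × 16) = 2443 N/mm.
1670 ≤ 2443 → adequate.

f_max ≈ 1670 N/mm; adequate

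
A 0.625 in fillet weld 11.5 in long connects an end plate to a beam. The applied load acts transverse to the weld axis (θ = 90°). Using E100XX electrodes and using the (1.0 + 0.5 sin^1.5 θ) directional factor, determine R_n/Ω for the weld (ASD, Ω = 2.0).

E100XX → F_EXX = 100 ksi.
t_e = 0.707 × 0.625 = 0.4419 in; A_we = 0.4419 × 11.5 = 5.082 in².
Directional factor: 1.0 + 0.5 sin^1.5(90°) = 1.5.
F_nw = 0.6 × 100 × 1.5 = 90 ksi.
R_n/Ω = (90 × 5.082) / 2.0 = 228.7 kip.

R_n/Ω ≈ 229 kip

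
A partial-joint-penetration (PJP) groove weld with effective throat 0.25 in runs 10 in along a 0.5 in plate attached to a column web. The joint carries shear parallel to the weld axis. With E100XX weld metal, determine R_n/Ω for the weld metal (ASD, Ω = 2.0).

E100XX → F_EXX = 100 ksi.
Effective throat (given) t_e = 0.25 in.
A_we = 0.25 × 10 = 2.5 in².
F_nw = 0.6 F_EXX = 60 ksi.
R_n/Ω = (60 × 2.5) / 2.0 = 75 kip.

R_n/Ω ≈ 75 kip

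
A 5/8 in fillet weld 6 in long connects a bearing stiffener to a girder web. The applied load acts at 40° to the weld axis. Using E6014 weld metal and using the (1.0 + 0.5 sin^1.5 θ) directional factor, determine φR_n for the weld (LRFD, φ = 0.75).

E60XX → F_EXX = 60 ksi.
t_e = 0.707 × 0.625 = 0.4419 in; A_we = 0.4419 × 6 = 2.651 in².
Directional factor: 1.0 + 0.5 sin^1.5(40°) = 1.258.
F_nw = 0.6 × 60 × 1.258 = 45.28 ksi.
φR_n = 0.75 × 45.28 × 2.651 = 90.03 kips.

φR_n ≈ 90 kips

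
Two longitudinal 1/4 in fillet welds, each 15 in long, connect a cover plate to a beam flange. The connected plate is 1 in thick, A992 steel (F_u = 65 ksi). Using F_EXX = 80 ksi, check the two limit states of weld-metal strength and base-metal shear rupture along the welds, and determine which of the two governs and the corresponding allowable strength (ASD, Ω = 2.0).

R_n/Ω ≈ 127 kip (weld metal governs)

t_e = 0.707 × 0.25 = 0.1767 in; L = 30 in.
Weld metal: R_n/Ω = (1/2.0) × 0.6 × 80 × 0.1767 × 30 = 127.3 kip.
Base metal (shear rupture): R_n/Ω = (1/2.0) × 0.6 × 65 × 1 × 30 = 585 kip.
Governing: weld metal.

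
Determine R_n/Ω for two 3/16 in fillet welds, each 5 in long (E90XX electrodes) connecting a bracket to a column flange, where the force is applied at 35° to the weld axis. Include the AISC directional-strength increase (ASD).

R_n/Ω ≈ 43.6 kips

E90XX → F_EXX = 90 ksi.
t_e = 0.707 × 0.1875 = 0.1326 in; A_we = 0.1326 × 10 = 1.326 in².
Directional factor: 1.0 + 0.5 sin^1.5(35°) = 1.217.
F_nw = 0.6 × 90 × 1.217 = 65.73 ksi.
R_n/Ω = (65.73 × 1.326) / 2.0 = 43.57 kips.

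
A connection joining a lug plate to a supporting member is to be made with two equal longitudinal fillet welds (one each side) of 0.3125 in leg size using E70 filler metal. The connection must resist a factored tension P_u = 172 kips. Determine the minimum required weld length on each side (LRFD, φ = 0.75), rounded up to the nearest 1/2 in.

L = 12.5 in on each side

E70XX → F_EXX = 70 ksi.
Throat t_e = 0.707 × 0.3125 = 0.2209 in.
φr_n = 0.75 × 0.6 × 70 × 0.2209 = 6.96 kips/in.
L_req = P_u / φr_n = 172 / 6.96 = 24.71 in total.
Per side: 24.71 / 2 = 12.36 in.
Round up → use L = 12.5 in on each side.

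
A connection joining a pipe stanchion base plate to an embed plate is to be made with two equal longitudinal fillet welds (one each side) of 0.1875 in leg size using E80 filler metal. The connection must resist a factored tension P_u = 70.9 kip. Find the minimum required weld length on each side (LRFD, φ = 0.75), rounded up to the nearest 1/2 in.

E80XX → F_EXX = 80 ksi.
Throat t_e = 0.707 × 0.1875 = 0.1326 in.
φr_n = 0.75 × 0.6 × 80 × 0.1326 = 4.772 kip/in.
L_req = P_u / φr_n = 70.9 / 4.772 = 14.86 in total.
Per side: 14.86 / 2 = 7.428 in.
Round up → use L = 7.5 in on each side.

L = 7.5 in on each side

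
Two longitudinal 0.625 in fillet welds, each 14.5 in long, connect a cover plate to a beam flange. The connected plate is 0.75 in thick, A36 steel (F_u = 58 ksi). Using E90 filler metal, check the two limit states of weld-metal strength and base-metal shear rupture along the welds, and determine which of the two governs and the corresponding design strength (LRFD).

φR_n ≈ 519 kips (weld metal governs)

E90XX → F_EXX = 90 ksi.
t_e = 0.707 × 0.625 = 0.4419 in; L = 29 in.
Weld metal: φR_n = 0.75 × 0.6 × 90 × 0.4419 × 29 = 519 kips.
Base metal (shear rupture): φR_n = 0.75 × 0.6 × 58 × 0.75 × 29 = 567.7 kips.
Governing: weld metal.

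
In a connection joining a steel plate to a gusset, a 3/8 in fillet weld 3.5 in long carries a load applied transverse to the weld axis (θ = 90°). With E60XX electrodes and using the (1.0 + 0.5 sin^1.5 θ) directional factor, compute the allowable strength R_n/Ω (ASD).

R_n/Ω ≈ 25.1 kips

E60XX → F_EXX = 60 ksi.
t_e = 0.707 × 0.375 = 0.2651 in; A_we = 0.2651 × 3.5 = 0.9279 in².
Directional factor: 1.0 + 0.5 sin^1.5(90°) = 1.5.
F_nw = 0.6 × 60 × 1.5 = 54 ksi.
R_n/Ω = (54 × 0.9279) / 2.0 = 25.05 kips.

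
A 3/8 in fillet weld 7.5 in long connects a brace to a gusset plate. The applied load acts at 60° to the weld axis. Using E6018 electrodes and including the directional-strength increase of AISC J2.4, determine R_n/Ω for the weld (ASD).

R_n/Ω ≈ 50.2 kip

E60XX → F_EXX = 60 ksi.
t_e = 0.707 × 0.375 = 0.2651 in; A_we = 0.2651 × 7.5 = 1.988 in².
Directional factor: 1.0 + 0.5 sin^1.5(60°) = 1.403.
F_nw = 0.6 × 60 × 1.403 = 50.51 ksi.
R_n/Ω = (50.51 × 1.988) / 2.0 = 50.21 kip.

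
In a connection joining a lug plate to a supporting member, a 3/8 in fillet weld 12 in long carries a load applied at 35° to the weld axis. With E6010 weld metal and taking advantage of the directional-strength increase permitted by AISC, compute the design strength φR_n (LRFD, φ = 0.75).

φR_n ≈ 105 kips

E60XX → F_EXX = 60 ksi.
t_e = 0.707 × 0.375 = 0.2651 in; A_we = 0.2651 × 12 = 3.181 in².
Directional factor: 1.0 + 0.5 sin^1.5(35°) = 1.217.
F_nw = 0.6 × 60 × 1.217 = 43.82 ksi.
φR_n = 0.75 × 43.82 × 3.181 = 104.6 kips.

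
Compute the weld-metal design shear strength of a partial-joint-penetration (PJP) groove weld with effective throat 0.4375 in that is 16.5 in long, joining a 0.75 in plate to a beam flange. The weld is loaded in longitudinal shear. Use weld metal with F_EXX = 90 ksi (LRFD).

φR_n ≈ 292 kip

Effective throat (given) t_e = 0.4375 in.
A_we = 0.4375 × 16.5 = 7.219 in².
F_nw = 0.6 F_EXX = 54 ksi.
φR_n = 0.75 × 54 × 7.219 = 292.4 kip.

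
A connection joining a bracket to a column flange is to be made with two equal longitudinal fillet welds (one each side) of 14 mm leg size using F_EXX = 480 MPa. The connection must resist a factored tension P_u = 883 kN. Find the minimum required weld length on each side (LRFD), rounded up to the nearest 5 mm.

L = 210 mm on each side

Throat t_e = 0.707 × 14 = 9.898 mm.
φr_n = 0.75 × 0.6 × 480 × 9.898 × 10⁻³ = 2.138 kN/mm.
L_req = P_u / φr_n = 883 / 2.138 = 413 mm total.
Per side: 413 / 2 = 206.5 mm.
Round up → use L = 210 mm on each side.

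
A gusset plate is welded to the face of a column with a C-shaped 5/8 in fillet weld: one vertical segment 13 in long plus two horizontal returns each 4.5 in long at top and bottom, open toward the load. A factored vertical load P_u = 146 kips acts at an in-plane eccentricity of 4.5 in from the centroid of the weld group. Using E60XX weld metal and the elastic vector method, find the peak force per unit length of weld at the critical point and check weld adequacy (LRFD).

E60XX → F_EXX = 60 ksi.
Total weld length L_w = 22 in. Treat welds as unit-width lines.
Centroid: x̄ = 2×4.5×2.25 / 22 = 0.9205 in from the vertical weld.
Polar moment about centroid: J = I_x + I_y = [13³/12 + 2×4.5×6.5²] + [13×0.9205² + 2(4.5³/12 + 4.5×1.33²)] = 605.4 in³.
Direct shear f_v = P/L_w = 146 / 22 = 6.636 kip/in (vertical).
Torsion M = P·e = 146 × 4.5 = 657 kip·in.
Critical point at (x, y) = (3.58, 6.5) from centroid. f_tx = M·y/J = 7.053 kip/in; f_ty = M·x/J = 3.884 kip/in.
Resultant f_max = √[f_tx² + (f_v + f_ty)²] = √[7.053² + (6.636 + 3.884)²] = 12.67 kip/in.
Capacity per unit length: φr_n = 0.75 × 0.6 × 60 × (0.707 × 0.625) = 11.93 kip/in.
12.67 > 11.93 → NOT adequate.

f_max ≈ 12.7 kip/in; NOT adequate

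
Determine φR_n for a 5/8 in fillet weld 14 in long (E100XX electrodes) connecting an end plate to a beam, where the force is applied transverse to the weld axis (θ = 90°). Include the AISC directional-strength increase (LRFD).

φR_n ≈ 418 kip

E100XX → F_EXX = 100 ksi.
t_e = 0.707 × 0.625 = 0.4419 in; A_we = 0.4419 × 14 = 6.186 in².
Directional factor: 1.0 + 0.5 sin^1.5(90°) = 1.5.
F_nw = 0.6 × 100 × 1.5 = 90 ksi.
φR_n = 0.75 × 90 × 6.186 = 417.6 kip.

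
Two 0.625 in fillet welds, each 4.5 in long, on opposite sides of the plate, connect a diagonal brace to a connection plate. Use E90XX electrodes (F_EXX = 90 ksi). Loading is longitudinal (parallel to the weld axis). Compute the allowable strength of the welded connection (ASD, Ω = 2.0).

R_n/Ω ≈ 107 kip

Effective throat t_e = 0.707 × 0.625 = 0.4419 in.
Total length L = 9 in; A_we = 0.4419 × 9 = 3.977 in².
F_nw = 0.6 F_EXX = 0.6 × 90 = 54 ksi.
R_n = 54 × 3.977 = 214.8 kip; R_n/Ω = 214.8/2.0 = 107.4 kip.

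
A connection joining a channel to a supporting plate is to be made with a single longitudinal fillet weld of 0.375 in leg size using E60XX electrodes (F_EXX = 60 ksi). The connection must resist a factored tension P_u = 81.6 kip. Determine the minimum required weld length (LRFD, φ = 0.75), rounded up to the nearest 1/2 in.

L = 11.5 in

Throat t_e = 0.707 × 0.375 = 0.2651 in.
φr_n = 0.75 × 0.6 × 60 × 0.2651 = 7.158 kip/in.
L_req = P_u / φr_n = 81.6 / 7.158 = 11.4 in total.
Round up → use L = 11.5 in.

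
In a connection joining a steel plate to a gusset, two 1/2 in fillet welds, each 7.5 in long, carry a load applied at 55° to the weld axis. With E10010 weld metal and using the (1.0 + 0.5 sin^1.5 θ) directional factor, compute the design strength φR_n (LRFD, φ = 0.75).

E100XX → F_EXX = 100 ksi.
t_e = 0.707 × 0.5 = 0.3535 in; A_we = 0.3535 × 15 = 5.302 in².
Directional factor: 1.0 + 0.5 sin^1.5(55°) = 1.371.
F_nw = 0.6 × 100 × 1.371 = 82.24 ksi.
φR_n = 0.75 × 82.24 × 5.302 = 327.1 kip.

φR_n ≈ 327 kip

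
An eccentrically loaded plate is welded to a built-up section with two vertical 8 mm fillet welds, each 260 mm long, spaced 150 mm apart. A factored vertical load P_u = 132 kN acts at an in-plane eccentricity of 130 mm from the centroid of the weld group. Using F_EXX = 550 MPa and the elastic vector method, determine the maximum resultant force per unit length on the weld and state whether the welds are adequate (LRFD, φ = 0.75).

f_max ≈ 608 N/mm; adequate

Total weld length L_w = 520 mm. Treat welds as unit-width lines.
Polar moment about centroid: J = 2[d³/12 + d(b/2)²] = 2[260³/12 + 260×75²] = 5854000 mm³.
Direct shear f_v = P/L_w = 132×10³ / 520 = 253.8 N/mm (vertical).
Torsion M = P·e = 132×10³ × 130 = 17160000 N·mm.
Critical point at (x, y) = (75, 130) from centroid. f_tx = M·y/J = 381.1 N/mm; f_ty = M·x/J = 219.8 N/mm.
Resultant f_max = √[f_tx² + (f_v + f_ty)²] = √[381.1² + (253.8 + 219.8)²] = 607.9 N/mm.
Capacity per unit length: φr_n = 0.75 × 0.6 × 550 × (0.707 × 8) = 1400 N/mm.
607.9 ≤ 1400 → adequate.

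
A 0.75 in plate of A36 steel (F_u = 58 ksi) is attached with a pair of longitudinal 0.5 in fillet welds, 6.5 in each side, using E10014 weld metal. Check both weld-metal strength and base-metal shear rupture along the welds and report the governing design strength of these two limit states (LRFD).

φR_n ≈ 207 kip (weld metal governs)

E100XX → F_EXX = 100 ksi.
t_e = 0.707 × 0.5 = 0.3535 in; L = 13 in.
Weld metal: φR_n = 0.75 × 0.6 × 100 × 0.3535 × 13 = 206.8 kip.
Base metal (shear rupture): φR_n = 0.75 × 0.6 × 58 × 0.75 × 13 = 254.5 kip.
Governing: weld metal.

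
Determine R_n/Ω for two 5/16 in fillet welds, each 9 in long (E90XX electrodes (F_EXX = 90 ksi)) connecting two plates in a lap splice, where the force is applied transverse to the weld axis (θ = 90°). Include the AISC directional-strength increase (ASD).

R_n/Ω ≈ 161 kip

t_e = 0.707 × 0.3125 = 0.2209 in; A_we = 0.2209 × 18 = 3.977 in².
Directional factor: 1.0 + 0.5 sin^1.5(90°) = 1.5.
F_nw = 0.6 × 90 × 1.5 = 81 ksi.
R_n/Ω = (81 × 3.977) / 2.0 = 161.1 kip.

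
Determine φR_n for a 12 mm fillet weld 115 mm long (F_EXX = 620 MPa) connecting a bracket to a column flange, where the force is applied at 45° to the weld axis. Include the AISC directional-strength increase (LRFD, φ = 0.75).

t_e = 0.707 × 12 = 8.484 mm; A_we = 8.484 × 115 = 975.7 mm².
Directional factor: 1.0 + 0.5 sin^1.5(45°) = 1.297.
F_nw = 0.6 × 620 × 1.297 = 482.6 MPa.
φR_n = 0.75 × 482.6 × 975.7 × 10⁻³ = 353.1 kN.

φR_n ≈ 353 kN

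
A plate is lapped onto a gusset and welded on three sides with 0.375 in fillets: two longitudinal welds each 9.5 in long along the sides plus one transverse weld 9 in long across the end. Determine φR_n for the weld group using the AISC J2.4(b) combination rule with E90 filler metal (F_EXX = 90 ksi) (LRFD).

φR_n ≈ 318 kip

t_e = 0.707 × 0.375 = 0.2651 in.
R_nwl = 0.6 × 90 × 0.2651 × 19 = 272 kip (longitudinal, 2 welds).
R_nwt = 0.6 × 90 × 0.2651 × 9 = 128.9 kip (transverse, base value).
(i) R_nwl + R_nwt = 400.9 kip; (ii) 0.85 R_nwl + 1.5 R_nwt = 424.5 kip.
R_n = max = 424.5 kip [governs: (ii)]; φR_n = 318.4 kip.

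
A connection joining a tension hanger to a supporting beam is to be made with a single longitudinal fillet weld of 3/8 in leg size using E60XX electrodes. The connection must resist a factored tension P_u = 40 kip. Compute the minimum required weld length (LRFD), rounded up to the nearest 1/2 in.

E60XX → F_EXX = 60 ksi.
Throat t_e = 0.707 × 0.375 = 0.2651 in.
φr_n = 0.75 × 0.6 × 60 × 0.2651 = 7.158 kip/in.
L_req = P_u / φr_n = 40 / 7.158 = 5.588 in total.
Round up → use L = 6 in.

L = 6 in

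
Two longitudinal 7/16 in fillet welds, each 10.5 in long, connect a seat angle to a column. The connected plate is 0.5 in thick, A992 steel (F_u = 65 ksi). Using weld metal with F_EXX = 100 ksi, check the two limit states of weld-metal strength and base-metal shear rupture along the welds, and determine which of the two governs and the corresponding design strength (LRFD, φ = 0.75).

φR_n ≈ 292 kip (weld metal governs)

t_e = 0.707 × 0.4375 = 0.3093 in; L = 21 in.
Weld metal: φR_n = 0.75 × 0.6 × 100 × 0.3093 × 21 = 292.3 kip.
Base metal (shear rupture): φR_n = 0.75 × 0.6 × 65 × 0.5 × 21 = 307.1 kip.
Governing: weld metal.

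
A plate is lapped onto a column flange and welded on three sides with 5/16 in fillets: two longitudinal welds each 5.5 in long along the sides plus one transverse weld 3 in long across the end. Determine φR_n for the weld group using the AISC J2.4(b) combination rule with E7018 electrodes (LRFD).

φR_n ≈ 97.4 kip

E70XX → F_EXX = 70 ksi.
t_e = 0.707 × 0.3125 = 0.2209 in.
R_nwl = 0.6 × 70 × 0.2209 × 11 = 102.1 kip (longitudinal, 2 welds).
R_nwt = 0.6 × 70 × 0.2209 × 3 = 27.84 kip (transverse, base value).
(i) R_nwl + R_nwt = 129.9 kip; (ii) 0.85 R_nwl + 1.5 R_nwt = 128.5 kip.
R_n = max = 129.9 kip [governs: (i)]; φR_n = 97.43 kip.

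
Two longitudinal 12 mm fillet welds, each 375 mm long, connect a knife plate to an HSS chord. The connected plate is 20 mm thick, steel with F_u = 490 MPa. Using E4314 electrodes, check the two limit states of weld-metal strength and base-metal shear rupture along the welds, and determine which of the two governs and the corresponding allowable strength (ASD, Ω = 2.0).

E43XX → F_EXX = 430 MPa.
t_e = 0.707 × 12 = 8.484 mm; L = 750 mm.
Weld metal: R_n/Ω = (1/2.0) × 0.6 × 430 × 8.484 × 750 × 10⁻³ = 820.8 kN.
Base metal (shear rupture): R_n/Ω = (1/2.0) × 0.6 × 490 × 20 × 750 × 10⁻³ = 2205 kN.
Governing: weld metal.

R_n/Ω ≈ 821 kN (weld metal governs)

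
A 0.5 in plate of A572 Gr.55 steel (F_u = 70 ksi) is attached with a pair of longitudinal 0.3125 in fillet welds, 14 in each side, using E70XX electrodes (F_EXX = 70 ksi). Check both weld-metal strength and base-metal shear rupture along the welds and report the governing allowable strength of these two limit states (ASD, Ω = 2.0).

R_n/Ω ≈ 130 kips (weld metal governs)

t_e = 0.707 × 0.3125 = 0.2209 in; L = 28 in.
Weld metal: R_n/Ω = (1/2.0) × 0.6 × 70 × 0.2209 × 28 = 129.9 kips.
Base metal (shear rupture): R_n/Ω = (1/2.0) × 0.6 × 70 × 0.5 × 28 = 294 kips.
Governing: weld metal.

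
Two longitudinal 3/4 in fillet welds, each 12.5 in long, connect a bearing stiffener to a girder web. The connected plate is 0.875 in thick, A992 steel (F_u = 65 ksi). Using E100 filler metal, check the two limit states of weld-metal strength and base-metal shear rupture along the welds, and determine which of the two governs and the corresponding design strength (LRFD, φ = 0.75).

E100XX → F_EXX = 100 ksi.
t_e = 0.707 × 0.75 = 0.5302 in; L = 25 in.
Weld metal: φR_n = 0.75 × 0.6 × 100 × 0.5302 × 25 = 596.5 kips.
Base metal (shear rupture): φR_n = 0.75 × 0.6 × 65 × 0.875 × 25 = 639.8 kips.
Governing: weld metal.

φR_n ≈ 597 kips (weld metal governs)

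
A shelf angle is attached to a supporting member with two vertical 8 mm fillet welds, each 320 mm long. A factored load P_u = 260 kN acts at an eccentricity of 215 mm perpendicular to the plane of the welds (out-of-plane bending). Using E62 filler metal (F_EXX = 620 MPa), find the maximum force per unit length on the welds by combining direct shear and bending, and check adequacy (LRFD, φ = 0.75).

f_max ≈ 1690 N/mm; NOT adequate

L_w = 2 × 320 = 640 mm; section modulus (unit throat) S = 2 × L²/6 = 34130 mm².
Direct shear f_v = P/L_w = 260×10³/640 = 406.2 N/mm.
Moment M = P × e = 260×10³ × 215 = 55900000 N·mm; bending f_b = M/S = 1638 N/mm.
f_max = √(f_v² + f_b²) = √(406.2² + 1638²) = 1687 N/mm.
φr_n = 0.75 × 0.6 × 620 × (0.707 × 8) = 1578 N/mm → NOT adequate.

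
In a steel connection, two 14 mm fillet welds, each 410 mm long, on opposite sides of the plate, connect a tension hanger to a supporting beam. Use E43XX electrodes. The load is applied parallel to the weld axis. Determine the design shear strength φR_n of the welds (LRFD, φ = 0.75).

φR_n ≈ 1570 kN

E43XX → F_EXX = 430 MPa.
Effective throat t_e = 0.707 × 14 = 9.898 mm.
Total length L = 820 mm; A_we = 9.898 × 820 = 8116 mm².
F_nw = 0.6 F_EXX = 0.6 × 430 = 258 MPa.
φR_n = 0.75 × 258 × 8116 × 10⁻³ = 1571 kN.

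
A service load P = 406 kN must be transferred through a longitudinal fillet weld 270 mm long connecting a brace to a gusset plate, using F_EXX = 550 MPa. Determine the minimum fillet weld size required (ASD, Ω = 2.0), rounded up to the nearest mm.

Total weld length L = 270 mm.
Required throat t_e = P × Ω / (0.6 F_EXX × L) = 406 × 2.0 / (0.6 × 550 × 270 × 10⁻³) = 9.113 mm.
Required leg w = t_e / 0.707 = 12.89 mm → use 13 mm.

w = 13 mm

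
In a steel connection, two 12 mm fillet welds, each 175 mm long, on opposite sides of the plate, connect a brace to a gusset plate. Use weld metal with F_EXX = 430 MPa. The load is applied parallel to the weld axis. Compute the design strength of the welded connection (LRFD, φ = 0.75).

Effective throat t_e = 0.707 × 12 = 8.484 mm.
Total length L = 350 mm; A_we = 8.484 × 350 = 2969 mm².
F_nw = 0.6 F_EXX = 0.6 × 430 = 258 MPa.
φR_n = 0.75 × 258 × 2969 × 10⁻³ = 574.6 kN.

φR_n ≈ 575 kN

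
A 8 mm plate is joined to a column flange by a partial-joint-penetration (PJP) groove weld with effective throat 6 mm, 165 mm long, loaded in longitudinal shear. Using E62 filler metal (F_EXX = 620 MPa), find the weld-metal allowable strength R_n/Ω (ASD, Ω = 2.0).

R_n/Ω ≈ 184 kN

Effective throat (given) t_e = 6 mm.
A_we = 6 × 165 = 990 mm².
F_nw = 0.6 F_EXX = 372 MPa.
R_n/Ω = (372 × 990) / 2.0 × 10⁻³ = 184.1 kN.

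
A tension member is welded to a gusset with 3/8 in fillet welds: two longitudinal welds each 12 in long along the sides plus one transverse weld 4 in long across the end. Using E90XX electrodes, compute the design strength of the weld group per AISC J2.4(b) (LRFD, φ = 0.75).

E90XX → F_EXX = 90 ksi.
t_e = 0.707 × 0.375 = 0.2651 in.
R_nwl = 0.6 × 90 × 0.2651 × 24 = 343.6 kips (longitudinal, 2 welds).
R_nwt = 0.6 × 90 × 0.2651 × 4 = 57.27 kips (transverse, base value).
(i) R_nwl + R_nwt = 400.9 kips; (ii) 0.85 R_nwl + 1.5 R_nwt = 378 kips.
R_n = max = 400.9 kips [governs: (i)]; φR_n = 300.7 kips.

φR_n ≈ 301 kips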